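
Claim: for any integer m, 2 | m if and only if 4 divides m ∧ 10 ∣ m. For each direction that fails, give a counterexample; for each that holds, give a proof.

Only the converse holds.

(⟹) This fails: take m = 2. Certainly 2 ∣ 2, but 4 ∤ 2.

(⟸) Suppose 4 ∣ m and 10 ∣ m. Any common multiple of 4 and 10 is a multiple of their lcm; here lcm(4, 10) = 4·10/gcd(4, 10) = 40/2 = 20, so 20 ∣ m. Since 2 ∣ 20, it follows that 2 ∣ m.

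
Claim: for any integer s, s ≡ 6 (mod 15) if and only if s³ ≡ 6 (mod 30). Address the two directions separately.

(←) The residues r modulo 30 with r³ ≡ 6 (mod 30) are exactly {6}, and each is ≡ 6 (mod 15).

(→) This fails: take s = 21. Then 21 ≡ 6 (mod 15), but 21³ = 9261 ≡ 21 (mod 30), not 6.

The forward direction fails; the converse holds.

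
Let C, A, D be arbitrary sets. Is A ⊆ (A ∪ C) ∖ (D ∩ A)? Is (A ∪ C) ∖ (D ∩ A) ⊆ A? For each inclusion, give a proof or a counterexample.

(⟹) This inclusion fails. Take C = ∅, A = {1}, D = {1}; then 1 ∈ A but 1 ∉ (A ∪ C) ∖ (D ∩ A).

(⟸) This inclusion fails. Take C = {1}, A = ∅, D = ∅; then 1 ∈ (A ∪ C) ∖ (D ∩ A) but 1 ∉ A.

Neither inclusion holds.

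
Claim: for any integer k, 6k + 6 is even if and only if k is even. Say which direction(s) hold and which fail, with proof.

(⇒) fails; (⇐) holds.

(⇒) This fails: take k = 7. Then 6k + 6 = 48, which is even, yet k = 7 is odd, not even.

(⇐) Suppose k is even. Since 6 is even, 6k is even for every k, so 6k + 6 has the same parity as 6, which is even. Hence 6k + 6 is even.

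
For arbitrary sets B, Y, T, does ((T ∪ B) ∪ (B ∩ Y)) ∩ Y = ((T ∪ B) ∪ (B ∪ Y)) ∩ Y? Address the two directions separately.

(⊆) holds; (⊇) fails.

(⊆) Let x ∈ ((T ∪ B) ∪ (B ∩ Y)) ∩ Y. Then either x ∈ B ∩ Y and x ∉ T; or x ∈ Y ∩ T and x ∉ B; or x ∈ B ∩ Y ∩ T. In each case x ∈ ((T ∪ B) ∪ (B ∪ Y)) ∩ Y, so ((T ∪ B) ∪ (B ∩ Y)) ∩ Y ⊆ ((T ∪ B) ∪ (B ∪ Y)) ∩ Y.

(⊇) This inclusion fails. Take B = ∅, Y = {1}, T = ∅; then 1 ∈ ((T ∪ B) ∪ (B ∪ Y)) ∩ Y but 1 ∉ ((T ∪ B) ∪ (B ∩ Y)) ∩ Y.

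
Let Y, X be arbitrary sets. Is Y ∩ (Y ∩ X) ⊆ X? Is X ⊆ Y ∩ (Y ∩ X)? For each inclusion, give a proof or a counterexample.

(⊆) holds; (⊇) fails.

(⊆) Let x ∈ Y ∩ (Y ∩ X). Then x ∈ Y ∩ X, from which x ∈ X.

(⊇) This inclusion fails. Take Y = ∅, X = {1}; then 1 ∈ X but 1 ∉ Y ∩ (Y ∩ X).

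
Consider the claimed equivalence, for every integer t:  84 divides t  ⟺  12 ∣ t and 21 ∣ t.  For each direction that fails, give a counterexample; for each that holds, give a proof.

Forward direction. If 84 ∣ t, write t = 84q. Since 84 = 7·12, t = 12·(7q), so 12 ∣ t; and since 84 = 4·21, t = 21·(4q), so 21 ∣ t.

Converse. Suppose 12 ∣ t and 21 ∣ t. Any common multiple of 12 and 21 is a multiple of their lcm; here lcm(12, 21) = 12·21/gcd(12, 21) = 252/3 = 84, so 84 ∣ t.

Both implications hold.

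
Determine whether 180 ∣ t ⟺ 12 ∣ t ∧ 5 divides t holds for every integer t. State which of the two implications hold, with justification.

Only the forward direction holds.

(⇒) If 180 ∣ t, write t = 180q. Since 180 = 15·12, t = 12·(15q), so 12 ∣ t; and since 180 = 36·5, t = 5·(36q), so 5 ∣ t.

(⇐) This fails: take t = 60. Both 12 ∣ 60 and 5 ∣ 60, yet 60 is not a multiple of 180 (since 60 = 0·180 + 60), so 180 ∤ 60.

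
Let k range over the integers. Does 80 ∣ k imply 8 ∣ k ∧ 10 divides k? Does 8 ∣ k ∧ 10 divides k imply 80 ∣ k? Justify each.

(⇒) holds; (⇐) fails.

(⟹) If 80 ∣ k, write k = 80q. Since 80 = 10·8, k = 8·(10q), so 8 ∣ k; and since 80 = 8·10, k = 10·(8q), so 10 ∣ k.

(⟸) This fails: take k = 40. Both 8 ∣ 40 and 10 ∣ 40, yet 40 is not a multiple of 80 (since 40 = 0·80 + 40), so 80 ∤ 40.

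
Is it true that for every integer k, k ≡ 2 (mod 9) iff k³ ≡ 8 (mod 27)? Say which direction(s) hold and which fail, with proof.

The biconditional holds.

(⟸) The residues r modulo 27 with r³ ≡ 8 (mod 27) are exactly {2, 11, 20}, and each is ≡ 2 (mod 9).

(⟹) Suppose k ≡ 2 (mod 9). Working modulo 27, k ∈ {2, 11, 20}; for each such r, r³ ≡ 8 (mod 27).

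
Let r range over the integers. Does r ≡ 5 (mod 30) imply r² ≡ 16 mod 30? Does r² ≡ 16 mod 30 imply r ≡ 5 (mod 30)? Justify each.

Neither implication holds.

(→) This fails: take r = 5. Then 5 ≡ 5 (mod 30), but 5² = 25 ≡ 25 (mod 30), not 16.

(←) This fails: take r = 4. Then 4² = 16 ≡ 16 (mod 30), yet 4 ≡ 4 (mod 30), not 5.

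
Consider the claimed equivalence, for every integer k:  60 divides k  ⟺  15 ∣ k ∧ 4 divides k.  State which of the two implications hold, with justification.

(⟹) If 60 ∣ k, write k = 60q. Since 60 = 4·15, k = 15·(4q), so 15 ∣ k; and since 60 = 15·4, k = 4·(15q), so 4 ∣ k.

(⟸) Suppose 15 ∣ k and 4 ∣ k. Any common multiple of 15 and 4 is a multiple of their lcm; here gcd(15, 4) = 1, so lcm(15, 4) = 15·4 = 60, so 60 ∣ k.

Both implications hold.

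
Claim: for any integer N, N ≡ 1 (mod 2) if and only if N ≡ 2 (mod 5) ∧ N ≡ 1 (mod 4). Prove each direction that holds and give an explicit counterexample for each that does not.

Not equivalent: only (⇐) holds.

[⇒] This fails: N = 1 gives 1 ≡ 1 (mod 2) but 1 ≡ 1 (mod 5), so the conjunction on the right does not hold.

[⇐] Conversely, if N ≡ 2 (mod 5) and N ≡ 1 (mod 4), then by the Chinese remainder theorem N ≡ 17 (mod 20). Since 17 ≡ 1 (mod 2) and 2 ∣ 20, we get N ≡ 1 (mod 2).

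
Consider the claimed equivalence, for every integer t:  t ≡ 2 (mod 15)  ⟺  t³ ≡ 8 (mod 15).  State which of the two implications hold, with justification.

Both directions hold; the statement is true.

[⇒] Suppose t ≡ 2 (mod 15). Write t = 15j + 2. Then (15j + 2)³ = 3375j³ + 1350j² + 180j + 8 = 15(225j³ + 90j² + 12j) + 8, so t³ ≡ 8 (mod 15).

[⇐] Conversely, suppose t³ ≡ 8 (mod 15). The only residue r in {0, …, 14} with r³ ≡ 8 (mod 15) is r = 2, so t ≡ 2 (mod 15).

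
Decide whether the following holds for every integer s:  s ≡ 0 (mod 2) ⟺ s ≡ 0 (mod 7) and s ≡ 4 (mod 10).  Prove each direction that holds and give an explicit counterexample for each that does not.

Forward direction. This fails: s = 0 gives 0 ≡ 0 (mod 2) but 0 ≡ 0 (mod 10), so the conjunction on the right does not hold.

Converse. If s ≡ 0 (mod 7) and s ≡ 4 (mod 10), then by the Chinese remainder theorem s ≡ 14 (mod 70). Since 14 ≡ 0 (mod 2) and 2 ∣ 70, we get s ≡ 0 (mod 2).

The forward direction fails; the converse holds.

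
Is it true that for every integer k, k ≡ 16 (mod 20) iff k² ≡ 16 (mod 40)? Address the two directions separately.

(⇒) holds; (⇐) fails.

Converse. This fails: take k = 4. Then 4² = 16 ≡ 16 (mod 40), yet 4 ≡ 4 (mod 20), not 16.

Forward direction. Suppose k ≡ 16 (mod 20). Working modulo 40, k ∈ {16, 36}; for each such r, r² ≡ 16 (mod 40).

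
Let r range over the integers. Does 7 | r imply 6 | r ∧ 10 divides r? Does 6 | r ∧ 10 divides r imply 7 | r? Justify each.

Neither direction holds.

(→) This fails: take r = 7. Certainly 7 ∣ 7, but 6 ∤ 7.

(←) This fails: take r = 30. Both 6 ∣ 30 and 10 ∣ 30, yet 30 is not a multiple of 7 (since 30 = 4·7 + 2), so 7 ∤ 30.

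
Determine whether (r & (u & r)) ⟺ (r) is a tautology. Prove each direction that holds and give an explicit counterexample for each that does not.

(←) This fails. Under r = T, u = F, the left side is false but the right side is true.

(→) Assume the antecedent. If r is true, r reduces to true regardless of the other variables. If r is false, the antecedent cannot hold. Either way r holds.

Not equivalent: only (⇒) holds.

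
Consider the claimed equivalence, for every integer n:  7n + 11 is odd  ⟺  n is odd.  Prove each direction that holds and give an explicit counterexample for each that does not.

Neither direction holds.

(→) This fails: n = 6 gives 7n + 11 = 53, which is odd, but 6 is even, not odd.

(←) This also fails: n = 5 is odd, but 7n + 11 = 46 is even, not odd.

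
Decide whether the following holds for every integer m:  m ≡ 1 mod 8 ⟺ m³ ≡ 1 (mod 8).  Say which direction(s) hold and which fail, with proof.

Converse. For the converse, argue contrapositively. If m ≢ 1 (mod 8), then m is congruent to one of 0, 2, 3, 4, 5, 6, 7 modulo 8, and these give m³ ≡ 0, 0, 3, 0, 5, 0, 7 respectively — never 1.

Forward direction. Suppose m ≡ 1 mod 8. Write m = 8j + 1. Then (8j + 1)³ = 512j³ + 192j² + 24j + 1 = 8(64j³ + 24j² + 3j) + 1, so m³ ≡ 1 (mod 8).

Both directions hold; the statement is true.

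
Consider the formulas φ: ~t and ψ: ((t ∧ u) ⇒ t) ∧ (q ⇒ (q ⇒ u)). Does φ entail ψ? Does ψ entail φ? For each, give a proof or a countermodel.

Both directions fail.

(→) This fails. Under q = T, t = F, u = F, the left side is true but the right side is false.

(←) This fails. Under q = F, t = T, u = F, the left side is false but the right side is true.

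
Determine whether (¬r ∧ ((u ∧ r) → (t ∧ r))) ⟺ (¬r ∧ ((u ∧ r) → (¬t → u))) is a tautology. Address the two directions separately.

(→) Assume the antecedent. If r is true, the antecedent cannot hold. If r is false, ¬r ∧ ((u ∧ r) → (¬t → u)) reduces to true regardless of the other variables. Either way ¬r ∧ ((u ∧ r) → (¬t → u)) holds.

(←) Assume the antecedent. If r is true, the antecedent cannot hold. If r is false, ¬r ∧ ((u ∧ r) → (t ∧ r)) reduces to true regardless of the other variables. Either way ¬r ∧ ((u ∧ r) → (t ∧ r)) holds.

The biconditional holds.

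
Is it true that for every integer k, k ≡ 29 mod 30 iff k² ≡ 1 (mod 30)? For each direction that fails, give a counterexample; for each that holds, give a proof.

[⇒] Suppose k ≡ 29 mod 30. Write k = 30j + 29. Then (30j + 29)² = 900j² + 1740j + 841 = 30(30j² + 58j + 28) + 1, so k² ≡ 1 (mod 30).

[⇐] This fails: take k = 1. Then 1² = 1 ≡ 1 (mod 30), yet 1 ≡ 1 (mod 30), not 29.

Only the forward direction holds.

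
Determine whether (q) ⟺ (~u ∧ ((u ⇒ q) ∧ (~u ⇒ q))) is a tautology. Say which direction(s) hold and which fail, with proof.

(→) This fails. Under u = T, q = T, the left side is true but the right side is false.

(←) Assume the antecedent. If u is true, the antecedent cannot hold. If u is false, the antecedent forces (u = F, q = T), and q holds there. Either way q holds.

Not equivalent: only (⇐) holds.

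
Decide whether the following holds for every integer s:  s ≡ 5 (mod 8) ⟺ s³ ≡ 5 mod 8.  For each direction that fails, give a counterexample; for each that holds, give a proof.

(→) Suppose s ≡ 5 (mod 8). Write s = 8j + 5. Then (8j + 5)³ = 512j³ + 960j² + 600j + 125 = 8(64j³ + 120j² + 75j + 15) + 5, so s³ ≡ 5 (mod 8).

(←) Conversely, suppose s³ ≡ 5 (mod 8). The only residue r in {0, …, 7} with r³ ≡ 5 (mod 8) is r = 5, so s ≡ 5 (mod 8).

Both implications hold.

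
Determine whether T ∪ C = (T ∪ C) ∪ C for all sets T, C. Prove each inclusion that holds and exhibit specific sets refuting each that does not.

Both inclusions hold; the sets are equal.

(⊆) Let x ∈ T ∪ C. Then either x ∈ T and x ∉ C; or x ∈ C and x ∉ T; or x ∈ T ∩ C. In each case x ∈ (T ∪ C) ∪ C, so T ∪ C ⊆ (T ∪ C) ∪ C.

(⊇) Let x ∈ (T ∪ C) ∪ C. Then either x ∈ T and x ∉ C; or x ∈ C and x ∉ T; or x ∈ T ∩ C. In each case x ∈ T ∪ C, so (T ∪ C) ∪ C ⊆ T ∪ C.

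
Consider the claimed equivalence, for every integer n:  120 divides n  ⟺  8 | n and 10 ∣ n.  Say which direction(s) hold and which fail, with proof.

(⟹) If 120 ∣ n, write n = 120q. Since 120 = 15·8, n = 8·(15q), so 8 ∣ n; and since 120 = 12·10, n = 10·(12q), so 10 ∣ n.

(⟸) This fails: take n = 40. Both 8 ∣ 40 and 10 ∣ 40, yet 40 is not a multiple of 120 (since 40 = 0·120 + 40), so 120 ∤ 40.

(⇒) holds; (⇐) fails.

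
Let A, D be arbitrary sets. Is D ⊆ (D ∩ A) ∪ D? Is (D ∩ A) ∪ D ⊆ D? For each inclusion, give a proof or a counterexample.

Forward inclusion. Let x ∈ D. Then either x ∈ D and x ∉ A; or x ∈ A ∩ D. In each case x ∈ (D ∩ A) ∪ D, so D ⊆ (D ∩ A) ∪ D.

Reverse inclusion. Let x ∈ (D ∩ A) ∪ D. Then either x ∈ D and x ∉ A; or x ∈ A ∩ D. In each case x ∈ D, so (D ∩ A) ∪ D ⊆ D.

Both inclusions hold; the sets are equal.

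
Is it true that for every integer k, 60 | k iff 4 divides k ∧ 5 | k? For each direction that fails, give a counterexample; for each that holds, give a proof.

Only the forward direction holds.

(⟸) This fails: take k = 20. Both 4 ∣ 20 and 5 ∣ 20, yet 20 is not a multiple of 60 (since 20 = 0·60 + 20), so 60 ∤ 20.

(⟹) If 60 ∣ k, write k = 60q. Since 60 = 15·4, k = 4·(15q), so 4 ∣ k; and since 60 = 12·5, k = 5·(12q), so 5 ∣ k.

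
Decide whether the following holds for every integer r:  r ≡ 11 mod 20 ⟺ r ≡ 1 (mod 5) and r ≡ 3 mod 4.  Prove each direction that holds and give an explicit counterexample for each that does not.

(⟹) Suppose r ≡ 11 (mod 20); write r = 20j + 11. Since 5 ∣ 20, reducing mod 5 gives r ≡ 11 ≡ 1 (mod 5); since 4 ∣ 20, reducing mod 4 gives r ≡ 11 ≡ 3 (mod 4).

(⟸) Conversely, if r ≡ 1 (mod 5) and r ≡ 3 (mod 4), then by the Chinese remainder theorem r ≡ 11 (mod 20). This is exactly r ≡ 11 (mod 20).

Both directions hold; the statement is true.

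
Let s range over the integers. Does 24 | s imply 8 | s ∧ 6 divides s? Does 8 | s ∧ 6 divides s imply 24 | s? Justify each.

(⇐) Suppose 8 ∣ s and 6 ∣ s. Any common multiple of 8 and 6 is a multiple of their lcm; here lcm(8, 6) = 8·6/gcd(8, 6) = 48/2 = 24, so 24 ∣ s.

(⇒) If 24 ∣ s, write s = 24q. Since 24 = 3·8, s = 8·(3q), so 8 ∣ s; and since 24 = 4·6, s = 6·(4q), so 6 ∣ s.

Both implications hold.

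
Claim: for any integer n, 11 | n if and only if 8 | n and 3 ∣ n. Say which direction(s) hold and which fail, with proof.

Neither implication holds.

Forward direction. This fails: take n = 11. Certainly 11 ∣ 11, but 8 ∤ 11.

Converse. This fails: take n = 24. Both 8 ∣ 24 and 3 ∣ 24, yet 24 is not a multiple of 11 (since 24 = 2·11 + 2), so 11 ∤ 24.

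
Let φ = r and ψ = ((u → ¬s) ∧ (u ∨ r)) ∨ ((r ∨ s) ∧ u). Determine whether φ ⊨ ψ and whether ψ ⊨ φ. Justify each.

(⟸) This fails. Under r = F, s = F, u = T, the left side is false but the right side is true.

(⟹) Assume the antecedent. If r is true, the consequent reduces to true regardless of the other variables. If r is false, the antecedent cannot hold. Either way the consequent holds.

Only the forward direction holds.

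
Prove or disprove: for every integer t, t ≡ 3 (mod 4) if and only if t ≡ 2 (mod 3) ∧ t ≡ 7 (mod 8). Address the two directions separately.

(⇒) fails; (⇐) holds.

(←) If t ≡ 2 (mod 3) and t ≡ 7 (mod 8), then by the Chinese remainder theorem t ≡ 23 (mod 24). Since 23 ≡ 3 (mod 4) and 4 ∣ 24, we get t ≡ 3 (mod 4).

(→) This fails: t = 3 gives 3 ≡ 3 (mod 4) but 3 ≡ 0 (mod 3), so the conjunction on the right does not hold.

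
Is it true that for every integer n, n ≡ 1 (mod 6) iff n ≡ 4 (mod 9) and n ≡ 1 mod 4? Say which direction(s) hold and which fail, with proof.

[⇒] This fails: n = 1 gives 1 ≡ 1 (mod 6) but 1 ≡ 1 (mod 9), so the conjunction on the right does not hold.

[⇐] Conversely, if n ≡ 4 (mod 9) and n ≡ 1 (mod 4), then by the Chinese remainder theorem n ≡ 13 (mod 36). Since 13 ≡ 1 (mod 6) and 6 ∣ 36, we get n ≡ 1 (mod 6).

Not equivalent: only (⇐) holds.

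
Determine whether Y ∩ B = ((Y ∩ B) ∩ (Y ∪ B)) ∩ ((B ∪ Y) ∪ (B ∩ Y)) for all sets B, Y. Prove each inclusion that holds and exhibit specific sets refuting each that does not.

Reverse inclusion. Let x ∈ ((Y ∩ B) ∩ (Y ∪ B)) ∩ ((B ∪ Y) ∪ (B ∩ Y)). Then x ∈ B ∩ Y, from which x ∈ Y ∩ B.

Forward inclusion. Let x ∈ Y ∩ B. Then x ∈ B ∩ Y, from which x ∈ ((Y ∩ B) ∩ (Y ∪ B)) ∩ ((B ∪ Y) ∪ (B ∩ Y)).

Both inclusions hold.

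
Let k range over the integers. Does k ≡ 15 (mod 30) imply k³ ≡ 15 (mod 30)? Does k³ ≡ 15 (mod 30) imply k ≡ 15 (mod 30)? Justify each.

Both directions hold; the statement is true.

(⟹) Suppose k ≡ 15 (mod 30). Write k = 30j + 15. Then (30j + 15)³ = 27000j³ + 40500j² + 20250j + 3375 = 30(900j³ + 1350j² + 675j + 112) + 15, so k³ ≡ 15 (mod 30).

(⟸) Conversely, suppose k³ ≡ 15 (mod 30). The only residue r in {0, …, 29} with r³ ≡ 15 (mod 30) is r = 15, so k ≡ 15 (mod 30).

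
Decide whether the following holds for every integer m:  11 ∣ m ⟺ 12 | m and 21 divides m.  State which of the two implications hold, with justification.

Neither implication holds.

(→) This fails: take m = 11. Certainly 11 ∣ 11, but 12 ∤ 11.

(←) This fails: take m = 84. Both 12 ∣ 84 and 21 ∣ 84, yet 84 is not a multiple of 11 (since 84 = 7·11 + 7), so 11 ∤ 84.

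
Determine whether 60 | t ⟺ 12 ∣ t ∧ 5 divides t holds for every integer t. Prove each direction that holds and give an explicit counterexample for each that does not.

Equivalent; both directions hold.

(⟹) If 60 ∣ t, write t = 60q. Since 60 = 5·12, t = 12·(5q), so 12 ∣ t; and since 60 = 12·5, t = 5·(12q), so 5 ∣ t.

(⟸) Suppose 12 ∣ t and 5 ∣ t. Any common multiple of 12 and 5 is a multiple of their lcm; here gcd(12, 5) = 1, so lcm(12, 5) = 12·5 = 60, so 60 ∣ t.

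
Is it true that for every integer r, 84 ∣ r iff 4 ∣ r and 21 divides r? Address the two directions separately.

Converse. Suppose 4 ∣ r and 21 ∣ r. Any common multiple of 4 and 21 is a multiple of their lcm; here gcd(4, 21) = 1, so lcm(4, 21) = 4·21 = 84, so 84 ∣ r.

Forward direction. If 84 ∣ r, write r = 84q. Since 84 = 21·4, r = 4·(21q), so 4 ∣ r; and since 84 = 4·21, r = 21·(4q), so 21 ∣ r.

Both implications hold.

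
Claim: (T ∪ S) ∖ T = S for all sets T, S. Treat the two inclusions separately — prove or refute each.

(⊇) This inclusion fails. Take T = {1}, S = {1}; then 1 ∈ S but 1 ∉ (T ∪ S) ∖ T.

(⊆) Let x ∈ (T ∪ S) ∖ T. Then x ∈ S and x ∉ T, from which x ∈ S.

The sets are not equal: only the forward inclusion holds.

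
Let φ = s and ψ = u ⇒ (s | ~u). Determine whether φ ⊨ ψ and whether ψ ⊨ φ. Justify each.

(⟹) Assume the antecedent. If u is true, the antecedent forces (u = T, s = T), and u ⇒ (s | ~u) holds there. If u is false, u ⇒ (s | ~u) reduces to true regardless of the other variables. Either way u ⇒ (s | ~u) holds.

(⟸) This fails. Under u = F, s = F, the left side is false but the right side is true.

Only the forward direction holds.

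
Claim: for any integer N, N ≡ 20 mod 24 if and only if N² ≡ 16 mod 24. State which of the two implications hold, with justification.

(⟹) Suppose N ≡ 20 mod 24. Write N = 24j + 20. Then (24j + 20)² = 576j² + 960j + 400 = 24(24j² + 40j + 16) + 16, so N² ≡ 16 (mod 24).

(⟸) This fails: take N = 4. Then 4² = 16 ≡ 16 (mod 24), yet 4 ≡ 4 (mod 24), not 20.

(⇒) holds; (⇐) fails.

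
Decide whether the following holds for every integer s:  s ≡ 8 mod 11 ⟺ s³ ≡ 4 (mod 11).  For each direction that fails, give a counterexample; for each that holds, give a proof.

(⟹) This fails: take s = 8. Then 8 ≡ 8 (mod 11), but 8³ = 512 ≡ 6 (mod 11), not 4.

(⟸) This fails: take s = 5. Then 5³ = 125 ≡ 4 (mod 11), yet 5 ≡ 5 (mod 11), not 8.

Neither direction holds.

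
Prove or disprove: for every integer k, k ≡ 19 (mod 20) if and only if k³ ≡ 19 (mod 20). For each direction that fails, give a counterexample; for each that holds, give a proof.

Both directions hold.

(→) Suppose k ≡ 19 (mod 20). Write k = 20j + 19. Then (20j + 19)³ = 8000j³ + 22800j² + 21660j + 6859 = 20(400j³ + 1140j² + 1083j + 342) + 19, so k³ ≡ 19 (mod 20).

(←) Conversely, suppose k³ ≡ 19 (mod 20). The only residue r in {0, …, 19} with r³ ≡ 19 (mod 20) is r = 19, so k ≡ 19 (mod 20).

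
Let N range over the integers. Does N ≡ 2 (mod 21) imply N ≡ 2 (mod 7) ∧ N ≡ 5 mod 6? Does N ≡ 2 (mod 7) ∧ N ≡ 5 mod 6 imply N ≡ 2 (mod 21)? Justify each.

(⇒) fails; (⇐) holds.

(⇒) This fails: N = 2 gives 2 ≡ 2 (mod 21) but 2 ≡ 2 (mod 6), so the conjunction on the right does not hold.

(⇐) Conversely, if N ≡ 2 (mod 7) and N ≡ 5 (mod 6), then by the Chinese remainder theorem N ≡ 23 (mod 42). Since 23 ≡ 2 (mod 21) and 21 ∣ 42, we get N ≡ 2 (mod 21).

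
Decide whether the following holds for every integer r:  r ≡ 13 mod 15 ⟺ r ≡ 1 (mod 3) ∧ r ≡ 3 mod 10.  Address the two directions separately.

(⇒) fails; (⇐) holds.

Forward direction. This fails: r = 28 gives 28 ≡ 13 (mod 15) but 28 ≡ 8 (mod 10), so the conjunction on the right does not hold.

Converse. If r ≡ 1 (mod 3) and r ≡ 3 (mod 10), then by the Chinese remainder theorem r ≡ 13 (mod 30). Since 13 ≡ 13 (mod 15) and 15 ∣ 30, we get r ≡ 13 (mod 15).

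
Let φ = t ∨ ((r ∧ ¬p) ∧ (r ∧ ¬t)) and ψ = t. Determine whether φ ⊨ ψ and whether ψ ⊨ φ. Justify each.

Only the converse holds.

Forward direction. This fails. Under t = F, p = F, r = T, the left side is true but the right side is false.

Converse. Assume the antecedent. If t is true, t ∨ ((r ∧ ¬p) ∧ (r ∧ ¬t)) reduces to true regardless of the other variables. If t is false, the antecedent cannot hold. Either way t ∨ ((r ∧ ¬p) ∧ (r ∧ ¬t)) holds.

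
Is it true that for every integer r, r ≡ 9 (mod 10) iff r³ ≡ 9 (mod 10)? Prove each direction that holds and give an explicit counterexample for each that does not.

[⇒] Suppose r ≡ 9 (mod 10). Write r = 10j + 9. Then (10j + 9)³ = 1000j³ + 2700j² + 2430j + 729 = 10(100j³ + 270j² + 243j + 72) + 9, so r³ ≡ 9 (mod 10).

[⇐] Conversely, suppose r³ ≡ 9 (mod 10). The only residue r in {0, …, 9} with r³ ≡ 9 (mod 10) is r = 9, so r ≡ 9 (mod 10).

The biconditional holds.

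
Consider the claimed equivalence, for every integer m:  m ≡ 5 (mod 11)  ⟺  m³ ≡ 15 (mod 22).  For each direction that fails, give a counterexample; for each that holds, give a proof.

Not equivalent: only (⇐) holds.

(⇒) This fails: take m = 16. Then 16 ≡ 5 (mod 11), but 16³ = 4096 ≡ 4 (mod 22), not 15.

(⇐) Conversely, the residues r modulo 22 with r³ ≡ 15 (mod 22) are exactly {5}, and each is ≡ 5 (mod 11).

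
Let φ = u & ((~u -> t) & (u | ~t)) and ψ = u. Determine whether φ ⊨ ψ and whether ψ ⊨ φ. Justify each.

[⇐] Assume the antecedent. If u is true, u & ((~u -> t) & (u | ~t)) reduces to true regardless of the other variables. If u is false, the antecedent cannot hold. Either way u & ((~u -> t) & (u | ~t)) holds.

[⇒] Assume the antecedent. If u is true, u reduces to true regardless of the other variables. If u is false, the antecedent cannot hold. Either way u holds.

Both directions hold; the statement is true.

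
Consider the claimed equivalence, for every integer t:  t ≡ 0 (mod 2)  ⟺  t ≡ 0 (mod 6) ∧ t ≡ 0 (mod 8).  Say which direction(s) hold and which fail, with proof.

Converse. If t ≡ 0 (mod 6) and t ≡ 0 (mod 8), then by the Chinese remainder theorem t ≡ 0 (mod 24). Since 0 ≡ 0 (mod 2) and 2 ∣ 24, we get t ≡ 0 (mod 2).

Forward direction. This fails: t = 2 gives 2 ≡ 0 (mod 2) but 2 ≡ 2 (mod 6), so the conjunction on the right does not hold.

Not equivalent: only (⇐) holds.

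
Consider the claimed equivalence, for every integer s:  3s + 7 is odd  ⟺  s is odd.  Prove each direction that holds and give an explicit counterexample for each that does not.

[⇒] This fails: s = 2 gives 3s + 7 = 13, which is odd, but 2 is even, not odd.

[⇐] This also fails: s = 7 is odd, but 3s + 7 = 28 is even, not odd.

Both directions fail.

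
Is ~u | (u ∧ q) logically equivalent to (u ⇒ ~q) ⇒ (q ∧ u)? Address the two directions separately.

[⇒] This fails. Under q = F, u = F, the left side is true but the right side is false.

[⇐] Assume the antecedent. If q is true, ~u | (u ∧ q) reduces to true regardless of the other variables. If q is false, the antecedent cannot hold. Either way ~u | (u ∧ q) holds.

(⇒) fails; (⇐) holds.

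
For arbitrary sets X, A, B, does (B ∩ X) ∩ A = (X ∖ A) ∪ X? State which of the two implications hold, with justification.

(⊆) holds; (⊇) fails.

(⟹) Let x ∈ (B ∩ X) ∩ A. Then x ∈ X ∩ A ∩ B, from which x ∈ (X ∖ A) ∪ X.

(⟸) This inclusion fails. Take X = {1}, A = ∅, B = ∅; then 1 ∈ (X ∖ A) ∪ X but 1 ∉ (B ∩ X) ∩ A.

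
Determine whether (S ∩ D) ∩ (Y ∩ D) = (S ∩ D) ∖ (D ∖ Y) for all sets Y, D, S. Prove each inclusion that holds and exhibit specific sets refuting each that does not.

Forward inclusion. Let x ∈ (S ∩ D) ∩ (Y ∩ D). Then x ∈ Y ∩ D ∩ S, from which x ∈ (S ∩ D) ∖ (D ∖ Y).

Reverse inclusion. Let x ∈ (S ∩ D) ∖ (D ∖ Y). Then x ∈ Y ∩ D ∩ S, from which x ∈ (S ∩ D) ∩ (Y ∩ D).

The two sets are equal.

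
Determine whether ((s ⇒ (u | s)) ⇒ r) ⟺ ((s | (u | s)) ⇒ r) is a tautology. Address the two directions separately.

(→) Assume the antecedent. If r is true, (s | (u | s)) ⇒ r reduces to true regardless of the other variables. If r is false, the antecedent cannot hold. Either way (s | (u | s)) ⇒ r holds.

(←) This fails. Under r = F, u = F, s = F, the left side is false but the right side is true.

Not equivalent: only (⇒) holds.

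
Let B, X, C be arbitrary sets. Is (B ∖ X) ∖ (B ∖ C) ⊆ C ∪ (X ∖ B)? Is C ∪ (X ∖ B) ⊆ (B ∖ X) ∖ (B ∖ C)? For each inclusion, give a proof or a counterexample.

(⟹) Let x ∈ (B ∖ X) ∖ (B ∖ C). Then x ∈ B ∩ C and x ∉ X, from which x ∈ C ∪ (X ∖ B).

(⟸) This inclusion fails. Take B = ∅, X = {1}, C = ∅; then 1 ∈ C ∪ (X ∖ B) but 1 ∉ (B ∖ X) ∖ (B ∖ C).

The sets are not equal: only the forward inclusion holds.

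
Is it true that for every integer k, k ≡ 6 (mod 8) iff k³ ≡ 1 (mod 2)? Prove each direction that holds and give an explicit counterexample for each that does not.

[⇒] This fails: take k = 6. Then 6 ≡ 6 (mod 8), but 6³ = 216 ≡ 0 (mod 2), not 1.

[⇐] This fails: take k = 1. Then 1³ = 1 ≡ 1 (mod 2), yet 1 ≡ 1 (mod 8), not 6.

Neither implication holds.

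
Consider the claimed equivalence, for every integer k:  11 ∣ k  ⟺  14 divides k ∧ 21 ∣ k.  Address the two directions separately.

(→) This fails: take k = 11. Certainly 11 ∣ 11, but 14 ∤ 11.

(←) This fails: take k = 42. Both 14 ∣ 42 and 21 ∣ 42, yet 42 is not a multiple of 11 (since 42 = 3·11 + 9), so 11 ∤ 42.

Both directions fail.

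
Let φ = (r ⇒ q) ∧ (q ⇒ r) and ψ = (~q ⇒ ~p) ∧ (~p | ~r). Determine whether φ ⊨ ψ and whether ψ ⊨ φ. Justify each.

Forward direction. This fails. Under r = F, p = T, q = F, the left side is true but the right side is false.

Converse. This fails. Under r = T, p = F, q = F, the left side is false but the right side is true.

Neither direction holds.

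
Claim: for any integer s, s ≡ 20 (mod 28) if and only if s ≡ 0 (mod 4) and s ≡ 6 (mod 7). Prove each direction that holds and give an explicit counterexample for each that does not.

The biconditional holds.

Forward direction. Suppose s ≡ 20 (mod 28); write s = 28j + 20. Since 4 ∣ 28, reducing mod 4 gives s ≡ 20 ≡ 0 (mod 4); since 7 ∣ 28, reducing mod 7 gives s ≡ 20 ≡ 6 (mod 7).

Converse. If s ≡ 0 (mod 4) and s ≡ 6 (mod 7), then by the Chinese remainder theorem s ≡ 20 (mod 28). This is exactly s ≡ 20 (mod 28).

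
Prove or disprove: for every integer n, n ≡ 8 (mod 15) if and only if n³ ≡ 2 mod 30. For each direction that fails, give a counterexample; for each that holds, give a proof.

Not equivalent: only (⇐) holds.

[⇒] This fails: take n = 23. Then 23 ≡ 8 (mod 15), but 23³ = 12167 ≡ 17 (mod 30), not 2.

[⇐] Conversely, the residues r modulo 30 with r³ ≡ 2 (mod 30) are exactly {8}, and each is ≡ 8 (mod 15).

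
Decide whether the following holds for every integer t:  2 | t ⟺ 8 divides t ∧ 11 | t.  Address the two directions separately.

The forward direction fails; the converse holds.

(→) This fails: take t = 2. Certainly 2 ∣ 2, but 8 ∤ 2.

(←) Suppose 8 ∣ t and 11 ∣ t. Any common multiple of 8 and 11 is a multiple of their lcm; here gcd(8, 11) = 1, so lcm(8, 11) = 8·11 = 88, so 88 ∣ t. Since 2 ∣ 88, it follows that 2 ∣ t.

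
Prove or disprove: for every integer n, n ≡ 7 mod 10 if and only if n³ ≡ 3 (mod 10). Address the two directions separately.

Both directions hold; the statement is true.

(⇒) Suppose n ≡ 7 mod 10. Write n = 10j + 7. Then (10j + 7)³ = 1000j³ + 2100j² + 1470j + 343 = 10(100j³ + 210j² + 147j + 34) + 3, so n³ ≡ 3 (mod 10).

(⇐) Conversely, suppose n³ ≡ 3 (mod 10). The only residue r in {0, …, 9} with r³ ≡ 3 (mod 10) is r = 7, so n ≡ 7 (mod 10).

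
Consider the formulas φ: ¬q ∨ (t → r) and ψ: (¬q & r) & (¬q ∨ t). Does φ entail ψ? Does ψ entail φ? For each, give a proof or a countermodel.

(⟹) This fails. Under r = F, t = F, q = F, the left side is true but the right side is false.

(⟸) Assume the antecedent. If r is true, ¬q ∨ (t → r) reduces to true regardless of the other variables. If r is false, the antecedent cannot hold. Either way ¬q ∨ (t → r) holds.

Only the converse holds.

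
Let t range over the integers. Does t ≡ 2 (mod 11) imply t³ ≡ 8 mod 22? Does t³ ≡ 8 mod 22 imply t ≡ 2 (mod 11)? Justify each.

(→) This fails: take t = 13. Then 13 ≡ 2 (mod 11), but 13³ = 2197 ≡ 19 (mod 22), not 8.

(←) Conversely, the residues r modulo 22 with r³ ≡ 8 (mod 22) are exactly {2}, and each is ≡ 2 (mod 11).

Not equivalent: only (⇐) holds.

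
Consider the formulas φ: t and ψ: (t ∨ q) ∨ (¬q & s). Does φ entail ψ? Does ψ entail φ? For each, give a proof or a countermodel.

Not equivalent: only (⇒) holds.

[⇒] Assume the antecedent. If t is true, (t ∨ q) ∨ (¬q & s) reduces to true regardless of the other variables. If t is false, the antecedent cannot hold. Either way (t ∨ q) ∨ (¬q & s) holds.

[⇐] This fails. Under t = F, s = T, q = F, the left side is false but the right side is true.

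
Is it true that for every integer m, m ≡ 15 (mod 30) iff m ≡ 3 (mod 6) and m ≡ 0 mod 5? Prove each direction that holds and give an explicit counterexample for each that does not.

(⟹) Suppose m ≡ 15 (mod 30); write m = 30j + 15. Since 6 ∣ 30, reducing mod 6 gives m ≡ 15 ≡ 3 (mod 6); since 5 ∣ 30, reducing mod 5 gives m ≡ 15 ≡ 0 (mod 5).

(⟸) Conversely, if m ≡ 3 (mod 6) and m ≡ 0 (mod 5), then by the Chinese remainder theorem m ≡ 15 (mod 30). This is exactly m ≡ 15 (mod 30).

Both directions hold.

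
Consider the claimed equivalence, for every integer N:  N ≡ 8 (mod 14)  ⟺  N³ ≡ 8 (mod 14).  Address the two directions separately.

(⟹) Suppose N ≡ 8 (mod 14). Write N = 14j + 8. Then (14j + 8)³ = 2744j³ + 4704j² + 2688j + 512 = 14(196j³ + 336j² + 192j + 36) + 8, so N³ ≡ 8 (mod 14).

(⟸) This fails: take N = 2. Then 2³ = 8 ≡ 8 (mod 14), yet 2 ≡ 2 (mod 14), not 8.

The forward direction holds; the converse fails.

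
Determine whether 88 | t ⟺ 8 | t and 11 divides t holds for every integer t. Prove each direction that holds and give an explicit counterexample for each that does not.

Both implications hold.

(←) Suppose 8 ∣ t and 11 ∣ t. Any common multiple of 8 and 11 is a multiple of their lcm; here gcd(8, 11) = 1, so lcm(8, 11) = 8·11 = 88, so 88 ∣ t.

(→) If 88 ∣ t, write t = 88q. Since 88 = 11·8, t = 8·(11q), so 8 ∣ t; and since 88 = 8·11, t = 11·(8q), so 11 ∣ t.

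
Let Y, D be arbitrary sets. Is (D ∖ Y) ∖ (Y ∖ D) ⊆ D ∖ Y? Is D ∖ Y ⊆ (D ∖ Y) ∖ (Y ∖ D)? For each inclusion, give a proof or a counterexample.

Reverse inclusion. Let x ∈ D ∖ Y. Then x ∈ D and x ∉ Y, from which x ∈ (D ∖ Y) ∖ (Y ∖ D).

Forward inclusion. Let x ∈ (D ∖ Y) ∖ (Y ∖ D). Then x ∈ D and x ∉ Y, from which x ∈ D ∖ Y.

Both inclusions hold; the sets are equal.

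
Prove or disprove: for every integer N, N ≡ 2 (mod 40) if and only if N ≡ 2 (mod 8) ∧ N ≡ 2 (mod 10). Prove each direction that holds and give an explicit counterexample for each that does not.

Converse. If N ≡ 2 (mod 8) and N ≡ 2 (mod 10), then by the Chinese remainder theorem N ≡ 2 (mod 40). This is exactly N ≡ 2 (mod 40).

Forward direction. Suppose N ≡ 2 (mod 40); write N = 40j + 2. Since 8 ∣ 40, reducing mod 8 gives N ≡ 2 (mod 8); since 10 ∣ 40, reducing mod 10 gives N ≡ 2 (mod 10).

Equivalent; both directions hold.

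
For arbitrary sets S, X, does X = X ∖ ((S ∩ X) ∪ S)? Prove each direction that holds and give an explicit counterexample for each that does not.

The sets are not equal: only the reverse inclusion holds.

(⊆) This inclusion fails. Take S = {1}, X = {1}; then 1 ∈ X but 1 ∉ X ∖ ((S ∩ X) ∪ S).

(⊇) Let x ∈ X ∖ ((S ∩ X) ∪ S). Then x ∈ X and x ∉ S, from which x ∈ X.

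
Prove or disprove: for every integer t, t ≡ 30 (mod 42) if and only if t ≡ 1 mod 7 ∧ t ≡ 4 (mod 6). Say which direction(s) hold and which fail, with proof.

(⟹) This fails: t = 30 gives 30 ≡ 30 (mod 42) but 30 ≡ 2 (mod 7), so the conjunction on the right does not hold.

(⟸) This fails: t = 22 satisfies both congruences on the right (22 ≡ 1 mod 7 and 22 ≡ 4 mod 6) yet 22 ≡ 22 (mod 42), not 30.

Both directions fail.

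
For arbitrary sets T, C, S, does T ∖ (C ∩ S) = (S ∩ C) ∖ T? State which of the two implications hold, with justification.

Forward inclusion. This inclusion fails. Take T = {1}, C = ∅, S = ∅; then 1 ∈ T ∖ (C ∩ S) but 1 ∉ (S ∩ C) ∖ T.

Reverse inclusion. This inclusion fails. Take T = ∅, C = {1}, S = {1}; then 1 ∈ (S ∩ C) ∖ T but 1 ∉ T ∖ (C ∩ S).

Both inclusions fail.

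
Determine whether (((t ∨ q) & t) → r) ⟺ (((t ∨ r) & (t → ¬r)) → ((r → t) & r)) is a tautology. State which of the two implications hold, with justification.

(⇒) fails; (⇐) holds.

(⟹) This fails. Under q = F, r = T, t = F, the left side is true but the right side is false.

(⟸) Assume the antecedent. If q is true, the antecedent forces (q = T, r = F, t = F) or (q = T, r = T, t = T), and ((t ∨ q) & t) → r holds there. If q is false, the antecedent forces (q = F, r = F, t = F) or (q = F, r = T, t = T), and ((t ∨ q) & t) → r holds there. Either way ((t ∨ q) & t) → r holds.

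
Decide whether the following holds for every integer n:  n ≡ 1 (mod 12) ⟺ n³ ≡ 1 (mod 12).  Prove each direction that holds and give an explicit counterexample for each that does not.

(⇐) For the converse, argue contrapositively. If n ≢ 1 (mod 12), then n is congruent to one of 0, 2, 3, 4, 5, 6, 7, 8, 9, 10, 11 modulo 12, and these give n³ ≡ 0, 8, 3, 4, 5, 0, 7, 8, 9, 4, 11 respectively — never 1.

(⇒) Suppose n ≡ 1 (mod 12). Write n = 12j + 1. Then (12j + 1)³ = 1728j³ + 432j² + 36j + 1 = 12(144j³ + 36j² + 3j) + 1, so n³ ≡ 1 (mod 12).

The biconditional holds.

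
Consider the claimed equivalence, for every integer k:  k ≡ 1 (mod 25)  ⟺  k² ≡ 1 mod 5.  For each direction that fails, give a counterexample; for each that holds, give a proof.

(⟸) This fails: take k = 4. Then 4² = 16 ≡ 1 (mod 5), yet 4 ≡ 4 (mod 25), not 1.

(⟹) Suppose k ≡ 1 (mod 25). Then k² ≡ 1² = 1 (mod 25), and since 5 ∣ 25, also k² ≡ 1 (mod 5).

Only the forward implication holds.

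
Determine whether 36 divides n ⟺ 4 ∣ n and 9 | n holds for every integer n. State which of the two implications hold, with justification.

(→) If 36 ∣ n, write n = 36q. Since 36 = 9·4, n = 4·(9q), so 4 ∣ n; and since 36 = 4·9, n = 9·(4q), so 9 ∣ n.

(←) Suppose 4 ∣ n and 9 ∣ n. Any common multiple of 4 and 9 is a multiple of their lcm; here gcd(4, 9) = 1, so lcm(4, 9) = 4·9 = 36, so 36 ∣ n.

Equivalent; both directions hold.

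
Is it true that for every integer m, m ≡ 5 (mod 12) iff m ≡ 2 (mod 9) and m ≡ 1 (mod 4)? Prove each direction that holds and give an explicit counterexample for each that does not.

(⟹) This fails: m = 17 gives 17 ≡ 5 (mod 12) but 17 ≡ 8 (mod 9), so the conjunction on the right does not hold.

(⟸) Conversely, if m ≡ 2 (mod 9) and m ≡ 1 (mod 4), then by the Chinese remainder theorem m ≡ 29 (mod 36). Since 29 ≡ 5 (mod 12) and 12 ∣ 36, we get m ≡ 5 (mod 12).

Only the reverse direction holds.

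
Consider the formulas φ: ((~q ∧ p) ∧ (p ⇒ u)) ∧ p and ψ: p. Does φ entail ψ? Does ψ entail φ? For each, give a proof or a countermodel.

(⇒) holds; (⇐) fails.

(→) Assume the antecedent. If q is true, the antecedent cannot hold. If q is false, the antecedent forces (q = F, p = T, u = T), and p holds there. Either way p holds.

(←) This fails. Under q = F, p = T, u = F, the left side is false but the right side is true.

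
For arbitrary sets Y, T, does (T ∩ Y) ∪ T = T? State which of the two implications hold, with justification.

Forward inclusion. Let x ∈ (T ∩ Y) ∪ T. Then either x ∈ T and x ∉ Y; or x ∈ Y ∩ T. In each case x ∈ T, so (T ∩ Y) ∪ T ⊆ T.

Reverse inclusion. Let x ∈ T. Then either x ∈ T and x ∉ Y; or x ∈ Y ∩ T. In each case x ∈ (T ∩ Y) ∪ T, so T ⊆ (T ∩ Y) ∪ T.

Both inclusions hold; the sets are equal.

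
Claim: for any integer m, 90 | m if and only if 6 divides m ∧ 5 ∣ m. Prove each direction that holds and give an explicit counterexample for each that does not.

Only the forward direction holds.

[⇐] This fails: take m = 30. Both 6 ∣ 30 and 5 ∣ 30, yet 30 is not a multiple of 90 (since 30 = 0·90 + 30), so 90 ∤ 30.

[⇒] If 90 ∣ m, write m = 90q. Since 90 = 15·6, m = 6·(15q), so 6 ∣ m; and since 90 = 18·5, m = 5·(18q), so 5 ∣ m.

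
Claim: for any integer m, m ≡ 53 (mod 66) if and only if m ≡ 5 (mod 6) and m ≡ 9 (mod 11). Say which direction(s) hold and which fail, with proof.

[⇐] If m ≡ 5 (mod 6) and m ≡ 9 (mod 11), then by the Chinese remainder theorem m ≡ 53 (mod 66). This is exactly m ≡ 53 (mod 66).

[⇒] Suppose m ≡ 53 (mod 66); write m = 66j + 53. Since 6 ∣ 66, reducing mod 6 gives m ≡ 53 ≡ 5 (mod 6); since 11 ∣ 66, reducing mod 11 gives m ≡ 53 ≡ 9 (mod 11).

Both implications hold.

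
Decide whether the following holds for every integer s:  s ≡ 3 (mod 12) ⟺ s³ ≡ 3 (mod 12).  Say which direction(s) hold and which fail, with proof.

(⟹) Suppose s ≡ 3 (mod 12). Write s = 12j + 3. Then (12j + 3)³ = 1728j³ + 1296j² + 324j + 27 = 12(144j³ + 108j² + 27j + 2) + 3, so s³ ≡ 3 (mod 12).

(⟸) For the converse, argue contrapositively. If s ≢ 3 (mod 12), then s is congruent to one of 0, 1, 2, 4, 5, 6, 7, 8, 9, 10, 11 modulo 12, and these give s³ ≡ 0, 1, 8, 4, 5, 0, 7, 8, 9, 4, 11 respectively — never 3.

The biconditional holds.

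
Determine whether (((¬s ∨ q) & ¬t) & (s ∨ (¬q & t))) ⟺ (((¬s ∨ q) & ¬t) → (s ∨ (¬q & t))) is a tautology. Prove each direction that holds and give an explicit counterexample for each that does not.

Only the forward implication holds.

(⟹) Assume the antecedent. If q is true, the antecedent forces (q = T, s = T, t = F), and the consequent holds there. If q is false, the antecedent cannot hold. Either way the consequent holds.

(⟸) This fails. Under q = F, s = T, t = F, the left side is false but the right side is true.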